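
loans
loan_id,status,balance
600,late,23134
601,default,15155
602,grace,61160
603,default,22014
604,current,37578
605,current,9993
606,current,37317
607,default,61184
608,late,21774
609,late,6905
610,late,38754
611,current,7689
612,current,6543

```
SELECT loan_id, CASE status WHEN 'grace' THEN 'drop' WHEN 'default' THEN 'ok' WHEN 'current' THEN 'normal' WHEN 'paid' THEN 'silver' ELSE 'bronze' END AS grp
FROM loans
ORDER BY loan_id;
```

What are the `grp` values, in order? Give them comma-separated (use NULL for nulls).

loan_id=600: ELSE → bronze
loan_id=601: status='default' → ok
loan_id=602: status='grace' → drop
loan_id=603: status='default' → ok
loan_id=604: status='current' → normal
loan_id=605: status='current' → normal
loan_id=606: status='current' → normal
loan_id=607: status='default' → ok
loan_id=608: ELSE → bronze
loan_id=609: ELSE → bronze
loan_id=610: ELSE → bronze
loan_id=611: status='current' → normal
loan_id=612: status='current' → normal

bronze, ok, drop, ok, normal, normal, normal, ok, bronze, bronze, bronze, normal, normal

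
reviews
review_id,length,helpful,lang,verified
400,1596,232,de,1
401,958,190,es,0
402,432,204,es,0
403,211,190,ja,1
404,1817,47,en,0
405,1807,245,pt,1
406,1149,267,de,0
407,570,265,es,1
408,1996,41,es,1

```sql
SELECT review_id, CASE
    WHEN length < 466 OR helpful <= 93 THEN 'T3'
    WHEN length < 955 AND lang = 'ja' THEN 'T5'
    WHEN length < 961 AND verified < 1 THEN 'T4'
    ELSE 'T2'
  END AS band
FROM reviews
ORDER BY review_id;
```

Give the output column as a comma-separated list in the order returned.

review_id=400: ELSE → T2
review_id=401: length < 961 AND verified < 1 → T4
review_id=402: length < 466 OR helpful <= 93 → T3
review_id=403: length < 466 OR helpful <= 93 → T3
review_id=404: length < 466 OR helpful <= 93 → T3
review_id=405: ELSE → T2
review_id=406: ELSE → T2
review_id=407: ELSE → T2
review_id=408: length < 466 OR helpful <= 93 → T3

T2, T4, T3, T3, T3, T2, T2, T2, T3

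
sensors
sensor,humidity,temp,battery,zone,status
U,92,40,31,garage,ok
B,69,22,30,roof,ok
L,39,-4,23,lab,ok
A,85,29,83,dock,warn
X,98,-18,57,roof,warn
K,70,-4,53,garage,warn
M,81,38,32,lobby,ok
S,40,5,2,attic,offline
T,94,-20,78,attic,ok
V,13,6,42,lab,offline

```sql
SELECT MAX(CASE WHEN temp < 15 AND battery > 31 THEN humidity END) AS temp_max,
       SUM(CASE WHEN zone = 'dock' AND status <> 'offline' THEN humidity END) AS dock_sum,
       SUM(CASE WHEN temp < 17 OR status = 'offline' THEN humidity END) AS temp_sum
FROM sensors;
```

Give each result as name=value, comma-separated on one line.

temp_max=98, dock_sum=85, temp_sum=354

[temp_max: temp < 15 AND battery > 31]
sensor=U: ✗
sensor=B: ✗
sensor=L: ✗
sensor=A: ✗
sensor=X: ✓ → 98
sensor=K: ✓ → 70
sensor=M: ✗
sensor=S: ✗
sensor=T: ✓ → 94
sensor=V: ✓ → 13
temp_max = MAX(98, 70, 94, 13) = 98
—
[dock_sum: zone = 'dock' AND status <> 'offline']
sensor=U: ✗
sensor=B: ✗
sensor=L: ✗
sensor=A: ✓ → 85
sensor=X: ✗
sensor=K: ✗
sensor=M: ✗
sensor=S: ✗
sensor=T: ✗
sensor=V: ✗
dock_sum = 85
—
[temp_sum: temp < 17 OR status = 'offline']
sensor=U: ✗
sensor=B: ✗
sensor=L: ✓ → 39
sensor=A: ✗
sensor=X: ✓ → 98
sensor=K: ✓ → 70
sensor=M: ✗
sensor=S: ✓ → 40
sensor=T: ✓ → 94
sensor=V: ✓ → 13
temp_sum = 39 + 98 + 70 + 40 + 94 + 13 = 354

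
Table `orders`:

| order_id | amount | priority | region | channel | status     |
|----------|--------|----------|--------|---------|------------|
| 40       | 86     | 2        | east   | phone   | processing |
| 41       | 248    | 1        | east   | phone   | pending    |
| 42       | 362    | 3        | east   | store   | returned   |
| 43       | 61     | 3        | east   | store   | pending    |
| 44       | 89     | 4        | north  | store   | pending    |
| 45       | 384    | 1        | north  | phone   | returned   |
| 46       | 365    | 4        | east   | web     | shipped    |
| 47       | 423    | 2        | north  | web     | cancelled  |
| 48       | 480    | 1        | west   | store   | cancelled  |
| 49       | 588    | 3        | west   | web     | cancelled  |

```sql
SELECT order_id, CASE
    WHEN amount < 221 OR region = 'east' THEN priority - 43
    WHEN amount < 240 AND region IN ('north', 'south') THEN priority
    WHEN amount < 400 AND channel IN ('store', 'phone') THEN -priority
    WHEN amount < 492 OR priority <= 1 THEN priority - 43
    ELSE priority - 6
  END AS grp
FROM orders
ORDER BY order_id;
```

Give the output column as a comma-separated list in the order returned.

order_id=40: amount < 221 OR region = 'east' → -41
order_id=41: amount < 221 OR region = 'east' → -42
order_id=42: amount < 221 OR region = 'east' → -40
order_id=43: amount < 221 OR region = 'east' → -40
order_id=44: amount < 221 OR region = 'east' → -39
order_id=45: amount < 400 AND channel IN ('store', 'phone') → -1
order_id=46: amount < 221 OR region = 'east' → -39
order_id=47: amount < 492 OR priority <= 1 → -41
order_id=48: amount < 492 OR priority <= 1 → -42
order_id=49: ELSE → -3

-41, -42, -40, -40, -39, -1, -39, -41, -42, -3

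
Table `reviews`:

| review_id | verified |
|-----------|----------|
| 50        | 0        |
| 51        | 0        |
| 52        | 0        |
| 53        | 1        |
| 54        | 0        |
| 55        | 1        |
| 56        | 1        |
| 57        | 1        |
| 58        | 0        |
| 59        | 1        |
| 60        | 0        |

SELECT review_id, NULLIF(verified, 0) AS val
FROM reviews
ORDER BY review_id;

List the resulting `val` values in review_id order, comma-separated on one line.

review_id=50: verified=0 vs 0: equal → NULL
review_id=51: verified=0 vs 0: equal → NULL
review_id=52: verified=0 vs 0: equal → NULL
review_id=53: verified=1 vs 0: differ → 1
review_id=54: verified=0 vs 0: equal → NULL
review_id=55: verified=1 vs 0: differ → 1
review_id=56: verified=1 vs 0: differ → 1
review_id=57: verified=1 vs 0: differ → 1
review_id=58: verified=0 vs 0: equal → NULL
review_id=59: verified=1 vs 0: differ → 1
review_id=60: verified=0 vs 0: equal → NULL

NULL, NULL, NULL, 1, NULL, 1, 1, 1, NULL, 1, NULL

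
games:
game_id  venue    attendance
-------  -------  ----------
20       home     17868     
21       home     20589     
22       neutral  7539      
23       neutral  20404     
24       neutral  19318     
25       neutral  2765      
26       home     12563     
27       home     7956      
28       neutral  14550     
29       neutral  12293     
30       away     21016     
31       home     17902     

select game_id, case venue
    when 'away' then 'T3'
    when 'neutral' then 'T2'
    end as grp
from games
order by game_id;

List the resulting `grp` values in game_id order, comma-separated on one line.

NULL, NULL, T2, T2, T2, T2, NULL, NULL, T2, T2, T3, NULL

game_id=20: (no match → NULL) → NULL
game_id=21: (no match → NULL) → NULL
game_id=22: venue='neutral' → T2
game_id=23: venue='neutral' → T2
game_id=24: venue='neutral' → T2
game_id=25: venue='neutral' → T2
game_id=26: (no match → NULL) → NULL
game_id=27: (no match → NULL) → NULL
game_id=28: venue='neutral' → T2
game_id=29: venue='neutral' → T2
game_id=30: venue='away' → T3
game_id=31: (no match → NULL) → NULL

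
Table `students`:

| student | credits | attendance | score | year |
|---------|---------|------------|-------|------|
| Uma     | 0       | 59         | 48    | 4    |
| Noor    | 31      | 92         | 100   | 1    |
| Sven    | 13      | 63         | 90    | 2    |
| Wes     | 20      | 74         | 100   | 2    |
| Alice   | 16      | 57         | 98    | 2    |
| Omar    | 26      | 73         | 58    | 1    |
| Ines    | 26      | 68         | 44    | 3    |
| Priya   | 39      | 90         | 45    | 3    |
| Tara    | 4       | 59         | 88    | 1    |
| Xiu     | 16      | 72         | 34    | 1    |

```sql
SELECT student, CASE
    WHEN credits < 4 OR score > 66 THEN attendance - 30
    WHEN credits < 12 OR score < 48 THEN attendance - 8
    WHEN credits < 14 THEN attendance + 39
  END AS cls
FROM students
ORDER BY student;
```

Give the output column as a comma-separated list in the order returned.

27, 60, 62, NULL, 82, 33, 29, 29, 44, 64

student=Alice: credits < 4 OR score > 66 → 27
student=Ines: credits < 12 OR score < 48 → 60
student=Noor: credits < 4 OR score > 66 → 62
student=Omar: (no match → NULL) → NULL
student=Priya: credits < 12 OR score < 48 → 82
student=Sven: credits < 4 OR score > 66 → 33
student=Tara: credits < 4 OR score > 66 → 29
student=Uma: credits < 4 OR score > 66 → 29
student=Wes: credits < 4 OR score > 66 → 44
student=Xiu: credits < 12 OR score < 48 → 64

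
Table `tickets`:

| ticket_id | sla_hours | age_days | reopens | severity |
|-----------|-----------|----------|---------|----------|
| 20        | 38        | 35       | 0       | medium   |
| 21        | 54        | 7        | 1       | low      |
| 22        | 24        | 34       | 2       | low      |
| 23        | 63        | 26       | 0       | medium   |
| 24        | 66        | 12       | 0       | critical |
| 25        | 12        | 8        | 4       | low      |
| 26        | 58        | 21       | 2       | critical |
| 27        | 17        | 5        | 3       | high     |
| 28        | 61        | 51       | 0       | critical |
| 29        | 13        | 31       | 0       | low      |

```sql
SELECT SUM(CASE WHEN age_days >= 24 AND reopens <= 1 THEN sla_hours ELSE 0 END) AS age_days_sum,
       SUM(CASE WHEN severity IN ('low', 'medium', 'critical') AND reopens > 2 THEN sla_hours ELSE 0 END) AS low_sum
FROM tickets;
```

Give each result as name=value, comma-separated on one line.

age_days_sum=175, low_sum=12

[age_days_sum: age_days >= 24 AND reopens <= 1]
ticket_id=20: ✓ → 38
ticket_id=21: ✗
ticket_id=22: ✗
ticket_id=23: ✓ → 63
ticket_id=24: ✗
ticket_id=25: ✗
ticket_id=26: ✗
ticket_id=27: ✗
ticket_id=28: ✓ → 61
ticket_id=29: ✓ → 13
age_days_sum = 38 + 63 + 61 + 13 = 175
—
[low_sum: severity IN ('low', 'medium', 'critical') AND reopens > 2]
ticket_id=20: ✗
ticket_id=21: ✗
ticket_id=22: ✗
ticket_id=23: ✗
ticket_id=24: ✗
ticket_id=25: ✓ → 12
ticket_id=26: ✗
ticket_id=27: ✗
ticket_id=28: ✗
ticket_id=29: ✗
low_sum = 12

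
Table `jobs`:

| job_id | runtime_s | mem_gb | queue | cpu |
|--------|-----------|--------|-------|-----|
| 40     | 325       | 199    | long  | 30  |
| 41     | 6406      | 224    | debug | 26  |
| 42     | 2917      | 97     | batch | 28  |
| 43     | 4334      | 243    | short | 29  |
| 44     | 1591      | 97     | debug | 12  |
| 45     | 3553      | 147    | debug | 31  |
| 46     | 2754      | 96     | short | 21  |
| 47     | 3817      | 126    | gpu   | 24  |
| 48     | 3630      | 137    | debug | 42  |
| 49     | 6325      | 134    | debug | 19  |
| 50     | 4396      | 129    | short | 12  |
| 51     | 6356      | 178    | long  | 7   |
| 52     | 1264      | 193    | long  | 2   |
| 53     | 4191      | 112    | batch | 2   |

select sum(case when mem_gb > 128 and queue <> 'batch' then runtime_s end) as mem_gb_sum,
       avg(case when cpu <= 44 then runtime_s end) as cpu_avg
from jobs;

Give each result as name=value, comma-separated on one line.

mem_gb_sum=36589, cpu_avg=3704.2142857143

[mem_gb_sum: mem_gb > 128 and queue <> 'batch']
job_id=40: ✓ → 325
job_id=41: ✓ → 6406
job_id=42: ✗
job_id=43: ✓ → 4334
job_id=44: ✗
job_id=45: ✓ → 3553
job_id=46: ✗
job_id=47: ✗
job_id=48: ✓ → 3630
job_id=49: ✓ → 6325
job_id=50: ✓ → 4396
job_id=51: ✓ → 6356
job_id=52: ✓ → 1264
job_id=53: ✗
mem_gb_sum = 325 + 6406 + 4334 + 3553 + 3630 + 6325 + 4396 + 6356 + 1264 = 36589
—
[cpu_avg: cpu <= 44]
job_id=40: ✓ → 325
job_id=41: ✓ → 6406
job_id=42: ✓ → 2917
job_id=43: ✓ → 4334
job_id=44: ✓ → 1591
job_id=45: ✓ → 3553
job_id=46: ✓ → 2754
job_id=47: ✓ → 3817
job_id=48: ✓ → 3630
job_id=49: ✓ → 6325
job_id=50: ✓ → 4396
job_id=51: ✓ → 6356
job_id=52: ✓ → 1264
job_id=53: ✓ → 4191
cpu_avg = (325 + 6406 + 2917 + 4334 + 1591 + 3553 + 2754 + 3817 + 3630 + 6325 + 4396 + 6356 + 1264 + 4191) / 14 = 3704.2142857143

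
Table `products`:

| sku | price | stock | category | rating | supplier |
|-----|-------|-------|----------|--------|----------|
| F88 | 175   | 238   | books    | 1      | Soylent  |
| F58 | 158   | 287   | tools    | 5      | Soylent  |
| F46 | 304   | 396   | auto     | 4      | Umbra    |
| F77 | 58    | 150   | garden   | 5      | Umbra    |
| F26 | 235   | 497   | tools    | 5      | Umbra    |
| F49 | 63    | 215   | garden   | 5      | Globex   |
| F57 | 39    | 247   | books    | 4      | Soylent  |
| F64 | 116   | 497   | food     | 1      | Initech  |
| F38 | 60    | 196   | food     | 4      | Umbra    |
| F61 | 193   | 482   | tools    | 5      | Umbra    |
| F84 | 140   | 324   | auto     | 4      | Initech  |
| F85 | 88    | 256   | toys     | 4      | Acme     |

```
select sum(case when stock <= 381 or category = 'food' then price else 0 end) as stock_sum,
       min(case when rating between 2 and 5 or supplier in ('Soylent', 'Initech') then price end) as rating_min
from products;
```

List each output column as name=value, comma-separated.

[stock_sum: stock <= 381 or category = 'food']
sku=F88: ✓ → 175
sku=F58: ✓ → 158
sku=F46: ✗
sku=F77: ✓ → 58
sku=F26: ✗
sku=F49: ✓ → 63
sku=F57: ✓ → 39
sku=F64: ✓ → 116
sku=F38: ✓ → 60
sku=F61: ✗
sku=F84: ✓ → 140
sku=F85: ✓ → 88
stock_sum = 175 + 158 + 58 + 63 + 39 + 116 + 60 + 140 + 88 = 897
—
[rating_min: rating between 2 and 5 or supplier in ('Soylent', 'Initech')]
sku=F88: ✓ → 175
sku=F58: ✓ → 158
sku=F46: ✓ → 304
sku=F77: ✓ → 58
sku=F26: ✓ → 235
sku=F49: ✓ → 63
sku=F57: ✓ → 39
sku=F64: ✓ → 116
sku=F38: ✓ → 60
sku=F61: ✓ → 193
sku=F84: ✓ → 140
sku=F85: ✓ → 88
rating_min = MIN(175, 158, 304, 58, 235, 63, 39, 116, 60, 193, 140, 88) = 39

stock_sum=897, rating_min=39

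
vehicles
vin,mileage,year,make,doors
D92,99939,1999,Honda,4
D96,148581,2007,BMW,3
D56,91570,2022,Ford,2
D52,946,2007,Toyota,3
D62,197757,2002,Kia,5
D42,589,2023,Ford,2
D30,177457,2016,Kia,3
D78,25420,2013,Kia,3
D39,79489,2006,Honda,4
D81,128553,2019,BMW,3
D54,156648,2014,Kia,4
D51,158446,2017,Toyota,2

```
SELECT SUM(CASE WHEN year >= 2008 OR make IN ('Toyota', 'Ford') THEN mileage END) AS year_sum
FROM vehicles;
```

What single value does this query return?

vin=D92: ✗
vin=D96: ✗
vin=D56: ✓ → 91570
vin=D52: ✓ → 946
vin=D62: ✗
vin=D42: ✓ → 589
vin=D30: ✓ → 177457
vin=D78: ✓ → 25420
vin=D39: ✗
vin=D81: ✓ → 128553
vin=D54: ✓ → 156648
vin=D51: ✓ → 158446
year_sum = 91570 + 946 + 589 + 177457 + 25420 + 128553 + 156648 + 158446 = 739629

739629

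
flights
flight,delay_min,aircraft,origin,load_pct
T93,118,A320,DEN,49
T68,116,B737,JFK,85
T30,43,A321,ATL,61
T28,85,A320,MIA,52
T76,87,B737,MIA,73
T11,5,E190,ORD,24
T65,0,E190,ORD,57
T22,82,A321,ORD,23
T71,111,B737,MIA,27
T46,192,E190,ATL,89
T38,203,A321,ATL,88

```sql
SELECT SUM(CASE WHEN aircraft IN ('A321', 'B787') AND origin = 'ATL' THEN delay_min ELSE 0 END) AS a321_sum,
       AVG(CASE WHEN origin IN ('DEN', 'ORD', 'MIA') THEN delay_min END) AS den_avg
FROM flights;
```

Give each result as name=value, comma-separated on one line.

a321_sum=246, den_avg=69.7142857143

[a321_sum: aircraft IN ('A321', 'B787') AND origin = 'ATL']
flight=T93: ✗
flight=T68: ✗
flight=T30: ✓ → 43
flight=T28: ✗
flight=T76: ✗
flight=T11: ✗
flight=T65: ✗
flight=T22: ✗
flight=T71: ✗
flight=T46: ✗
flight=T38: ✓ → 203
a321_sum = 43 + 203 = 246
—
[den_avg: origin IN ('DEN', 'ORD', 'MIA')]
flight=T93: ✓ → 118
flight=T68: ✗
flight=T30: ✗
flight=T28: ✓ → 85
flight=T76: ✓ → 87
flight=T11: ✓ → 5
flight=T65: ✓ → 0
flight=T22: ✓ → 82
flight=T71: ✓ → 111
flight=T46: ✗
flight=T38: ✗
den_avg = (118 + 85 + 87 + 5 + 0 + 82 + 111) / 7 = 69.7142857143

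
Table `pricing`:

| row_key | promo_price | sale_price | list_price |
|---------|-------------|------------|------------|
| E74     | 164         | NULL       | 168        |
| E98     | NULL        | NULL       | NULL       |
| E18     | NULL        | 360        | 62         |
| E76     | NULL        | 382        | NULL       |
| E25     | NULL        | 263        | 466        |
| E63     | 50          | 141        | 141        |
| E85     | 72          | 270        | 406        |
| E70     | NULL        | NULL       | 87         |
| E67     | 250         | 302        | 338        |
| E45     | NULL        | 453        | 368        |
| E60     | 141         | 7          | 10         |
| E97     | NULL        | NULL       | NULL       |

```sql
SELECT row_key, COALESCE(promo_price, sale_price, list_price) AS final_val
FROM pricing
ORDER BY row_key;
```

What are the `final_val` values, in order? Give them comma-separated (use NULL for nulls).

360, 263, 453, 141, 50, 250, 87, 164, 382, 72, NULL, NULL

row_key=E18: promo_price=NULL, sale_price=360 → 360
row_key=E25: promo_price=NULL, sale_price=263 → 263
row_key=E45: promo_price=NULL, sale_price=453 → 453
row_key=E60: promo_price=141 → 141
row_key=E63: promo_price=50 → 50
row_key=E67: promo_price=250 → 250
row_key=E70: promo_price=NULL, sale_price=NULL, list_price=87 → 87
row_key=E74: promo_price=164 → 164
row_key=E76: promo_price=NULL, sale_price=382 → 382
row_key=E85: promo_price=72 → 72
row_key=E97: promo_price=NULL, sale_price=NULL, list_price=NULL (all NULL) → NULL
row_key=E98: promo_price=NULL, sale_price=NULL, list_price=NULL (all NULL) → NULL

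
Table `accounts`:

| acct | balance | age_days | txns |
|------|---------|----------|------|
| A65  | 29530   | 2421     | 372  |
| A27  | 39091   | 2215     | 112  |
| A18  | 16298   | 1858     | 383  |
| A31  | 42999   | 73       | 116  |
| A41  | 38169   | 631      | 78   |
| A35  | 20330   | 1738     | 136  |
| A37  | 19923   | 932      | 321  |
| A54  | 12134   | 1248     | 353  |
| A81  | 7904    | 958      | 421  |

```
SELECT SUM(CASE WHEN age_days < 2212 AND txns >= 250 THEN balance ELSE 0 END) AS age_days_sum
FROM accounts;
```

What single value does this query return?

acct=A65: ✗
acct=A27: ✗
acct=A18: ✓ → 16298
acct=A31: ✗
acct=A41: ✗
acct=A35: ✗
acct=A37: ✓ → 19923
acct=A54: ✓ → 12134
acct=A81: ✓ → 7904
age_days_sum = 16298 + 19923 + 12134 + 7904 = 56259

56259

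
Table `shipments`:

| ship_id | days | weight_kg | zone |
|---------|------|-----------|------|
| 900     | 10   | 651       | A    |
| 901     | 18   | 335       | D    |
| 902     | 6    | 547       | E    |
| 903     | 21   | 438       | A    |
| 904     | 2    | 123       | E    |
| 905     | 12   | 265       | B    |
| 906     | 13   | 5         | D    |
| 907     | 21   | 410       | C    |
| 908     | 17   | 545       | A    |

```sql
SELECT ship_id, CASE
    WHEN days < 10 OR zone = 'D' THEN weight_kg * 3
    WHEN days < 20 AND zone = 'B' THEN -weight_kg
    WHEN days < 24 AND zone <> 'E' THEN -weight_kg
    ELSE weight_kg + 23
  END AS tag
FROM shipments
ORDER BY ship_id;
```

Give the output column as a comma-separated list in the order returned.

-651, 1005, 1641, -438, 369, -265, 15, -410, -545

ship_id=900: days < 24 AND zone <> 'E' → -651
ship_id=901: days < 10 OR zone = 'D' → 1005
ship_id=902: days < 10 OR zone = 'D' → 1641
ship_id=903: days < 24 AND zone <> 'E' → -438
ship_id=904: days < 10 OR zone = 'D' → 369
ship_id=905: days < 20 AND zone = 'B' → -265
ship_id=906: days < 10 OR zone = 'D' → 15
ship_id=907: days < 24 AND zone <> 'E' → -410
ship_id=908: days < 24 AND zone <> 'E' → -545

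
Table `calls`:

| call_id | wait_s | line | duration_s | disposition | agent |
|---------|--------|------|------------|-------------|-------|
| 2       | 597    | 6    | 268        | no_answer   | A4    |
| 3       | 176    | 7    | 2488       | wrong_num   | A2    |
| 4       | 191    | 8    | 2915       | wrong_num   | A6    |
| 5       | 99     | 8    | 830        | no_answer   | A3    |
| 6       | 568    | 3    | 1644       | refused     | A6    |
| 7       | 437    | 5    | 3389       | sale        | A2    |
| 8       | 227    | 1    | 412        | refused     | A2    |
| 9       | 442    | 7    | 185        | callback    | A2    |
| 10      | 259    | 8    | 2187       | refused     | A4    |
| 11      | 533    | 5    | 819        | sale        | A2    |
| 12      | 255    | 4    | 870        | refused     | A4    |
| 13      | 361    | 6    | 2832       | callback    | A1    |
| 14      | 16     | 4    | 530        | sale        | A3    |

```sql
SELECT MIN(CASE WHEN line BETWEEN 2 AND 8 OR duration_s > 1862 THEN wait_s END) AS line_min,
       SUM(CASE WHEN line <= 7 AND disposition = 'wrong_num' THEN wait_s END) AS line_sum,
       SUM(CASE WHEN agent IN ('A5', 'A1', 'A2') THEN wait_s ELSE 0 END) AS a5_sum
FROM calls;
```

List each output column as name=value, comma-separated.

line_min=16, line_sum=176, a5_sum=2176

[line_min: line BETWEEN 2 AND 8 OR duration_s > 1862]
call_id=2: ✓ → 597
call_id=3: ✓ → 176
call_id=4: ✓ → 191
call_id=5: ✓ → 99
call_id=6: ✓ → 568
call_id=7: ✓ → 437
call_id=8: ✗
call_id=9: ✓ → 442
call_id=10: ✓ → 259
call_id=11: ✓ → 533
call_id=12: ✓ → 255
call_id=13: ✓ → 361
call_id=14: ✓ → 16
line_min = MIN(597, 176, 191, 99, 568, 437, 442, 259, 533, 255, 361, 16) = 16
—
[line_sum: line <= 7 AND disposition = 'wrong_num']
call_id=2: ✗
call_id=3: ✓ → 176
call_id=4: ✗
call_id=5: ✗
call_id=6: ✗
call_id=7: ✗
call_id=8: ✗
call_id=9: ✗
call_id=10: ✗
call_id=11: ✗
call_id=12: ✗
call_id=13: ✗
call_id=14: ✗
line_sum = 176
—
[a5_sum: agent IN ('A5', 'A1', 'A2')]
call_id=2: ✗
call_id=3: ✓ → 176
call_id=4: ✗
call_id=5: ✗
call_id=6: ✗
call_id=7: ✓ → 437
call_id=8: ✓ → 227
call_id=9: ✓ → 442
call_id=10: ✗
call_id=11: ✓ → 533
call_id=12: ✗
call_id=13: ✓ → 361
call_id=14: ✗
a5_sum = 176 + 437 + 227 + 442 + 533 + 361 = 2176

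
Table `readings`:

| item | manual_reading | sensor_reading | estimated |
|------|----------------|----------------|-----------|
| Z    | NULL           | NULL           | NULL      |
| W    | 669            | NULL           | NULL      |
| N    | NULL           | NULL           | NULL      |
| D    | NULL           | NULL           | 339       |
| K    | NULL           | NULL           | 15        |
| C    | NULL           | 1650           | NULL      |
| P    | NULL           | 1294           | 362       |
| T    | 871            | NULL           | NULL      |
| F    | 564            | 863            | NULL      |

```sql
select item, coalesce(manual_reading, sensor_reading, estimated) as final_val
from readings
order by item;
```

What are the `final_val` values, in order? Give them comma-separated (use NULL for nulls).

item=C: manual_reading=NULL, sensor_reading=1650 → 1650
item=D: manual_reading=NULL, sensor_reading=NULL, estimated=339 → 339
item=F: manual_reading=564 → 564
item=K: manual_reading=NULL, sensor_reading=NULL, estimated=15 → 15
item=N: manual_reading=NULL, sensor_reading=NULL, estimated=NULL (all NULL) → NULL
item=P: manual_reading=NULL, sensor_reading=1294 → 1294
item=T: manual_reading=871 → 871
item=W: manual_reading=669 → 669
item=Z: manual_reading=NULL, sensor_reading=NULL, estimated=NULL (all NULL) → NULL

1650, 339, 564, 15, NULL, 1294, 871, 669, NULL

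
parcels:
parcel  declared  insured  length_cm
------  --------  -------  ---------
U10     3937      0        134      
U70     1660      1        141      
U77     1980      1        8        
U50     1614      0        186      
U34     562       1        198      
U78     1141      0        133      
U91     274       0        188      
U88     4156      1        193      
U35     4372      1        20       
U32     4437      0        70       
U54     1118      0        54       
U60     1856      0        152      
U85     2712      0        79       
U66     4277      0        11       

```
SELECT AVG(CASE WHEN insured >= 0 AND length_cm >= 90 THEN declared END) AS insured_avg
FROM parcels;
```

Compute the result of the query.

1900

parcel=U10: ✓ → 3937
parcel=U70: ✓ → 1660
parcel=U77: ✗
parcel=U50: ✓ → 1614
parcel=U34: ✓ → 562
parcel=U78: ✓ → 1141
parcel=U91: ✓ → 274
parcel=U88: ✓ → 4156
parcel=U35: ✗
parcel=U32: ✗
parcel=U54: ✗
parcel=U60: ✓ → 1856
parcel=U85: ✗
parcel=U66: ✗
insured_avg = (3937 + 1660 + 1614 + 562 + 1141 + 274 + 4156 + 1856) / 8 = 1900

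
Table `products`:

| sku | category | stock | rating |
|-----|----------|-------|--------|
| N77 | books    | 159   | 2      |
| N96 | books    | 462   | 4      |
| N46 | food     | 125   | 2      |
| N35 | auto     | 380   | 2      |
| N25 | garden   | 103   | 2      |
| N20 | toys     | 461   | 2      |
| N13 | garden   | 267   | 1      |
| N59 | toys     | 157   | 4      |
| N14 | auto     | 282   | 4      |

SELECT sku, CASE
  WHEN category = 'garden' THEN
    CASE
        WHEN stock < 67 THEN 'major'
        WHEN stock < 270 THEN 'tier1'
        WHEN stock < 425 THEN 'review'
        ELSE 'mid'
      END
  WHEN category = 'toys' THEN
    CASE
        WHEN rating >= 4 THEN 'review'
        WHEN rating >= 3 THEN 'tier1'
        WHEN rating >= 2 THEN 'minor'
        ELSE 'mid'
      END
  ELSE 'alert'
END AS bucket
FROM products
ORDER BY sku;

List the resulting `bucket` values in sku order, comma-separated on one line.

sku=N13: category='garden' → inner[stock < 270] → tier1
sku=N14: category='auto' → outer ELSE → alert
sku=N20: category='toys' → inner[rating >= 2] → minor
sku=N25: category='garden' → inner[stock < 270] → tier1
sku=N35: category='auto' → outer ELSE → alert
sku=N46: category='food' → outer ELSE → alert
sku=N59: category='toys' → inner[rating >= 4] → review
sku=N77: category='books' → outer ELSE → alert
sku=N96: category='books' → outer ELSE → alert

tier1, alert, minor, tier1, alert, alert, review, alert, alert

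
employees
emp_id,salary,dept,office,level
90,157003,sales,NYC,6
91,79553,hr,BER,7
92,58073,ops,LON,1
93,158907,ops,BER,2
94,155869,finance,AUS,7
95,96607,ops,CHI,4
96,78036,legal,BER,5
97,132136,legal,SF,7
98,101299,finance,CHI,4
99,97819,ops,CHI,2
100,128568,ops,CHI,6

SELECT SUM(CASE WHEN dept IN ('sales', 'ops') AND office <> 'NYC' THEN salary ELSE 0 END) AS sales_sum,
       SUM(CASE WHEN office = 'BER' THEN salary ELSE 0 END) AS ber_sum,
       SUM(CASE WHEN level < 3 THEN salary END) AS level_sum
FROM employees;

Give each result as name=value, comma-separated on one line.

[sales_sum: dept IN ('sales', 'ops') AND office <> 'NYC']
emp_id=90: ✗
emp_id=91: ✗
emp_id=92: ✓ → 58073
emp_id=93: ✓ → 158907
emp_id=94: ✗
emp_id=95: ✓ → 96607
emp_id=96: ✗
emp_id=97: ✗
emp_id=98: ✗
emp_id=99: ✓ → 97819
emp_id=100: ✓ → 128568
sales_sum = 58073 + 158907 + 96607 + 97819 + 128568 = 539974
—
[ber_sum: office = 'BER']
emp_id=90: ✗
emp_id=91: ✓ → 79553
emp_id=92: ✗
emp_id=93: ✓ → 158907
emp_id=94: ✗
emp_id=95: ✗
emp_id=96: ✓ → 78036
emp_id=97: ✗
emp_id=98: ✗
emp_id=99: ✗
emp_id=100: ✗
ber_sum = 79553 + 158907 + 78036 = 316496
—
[level_sum: level < 3]
emp_id=90: ✗
emp_id=91: ✗
emp_id=92: ✓ → 58073
emp_id=93: ✓ → 158907
emp_id=94: ✗
emp_id=95: ✗
emp_id=96: ✗
emp_id=97: ✗
emp_id=98: ✗
emp_id=99: ✓ → 97819
emp_id=100: ✗
level_sum = 58073 + 158907 + 97819 = 314799

sales_sum=539974, ber_sum=316496, level_sum=314799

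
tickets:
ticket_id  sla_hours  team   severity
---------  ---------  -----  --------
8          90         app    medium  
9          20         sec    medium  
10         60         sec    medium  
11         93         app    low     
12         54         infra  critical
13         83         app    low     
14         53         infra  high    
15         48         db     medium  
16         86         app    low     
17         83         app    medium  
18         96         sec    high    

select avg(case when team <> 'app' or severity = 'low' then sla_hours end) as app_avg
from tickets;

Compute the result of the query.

ticket_id=8: ✗
ticket_id=9: ✓ → 20
ticket_id=10: ✓ → 60
ticket_id=11: ✓ → 93
ticket_id=12: ✓ → 54
ticket_id=13: ✓ → 83
ticket_id=14: ✓ → 53
ticket_id=15: ✓ → 48
ticket_id=16: ✓ → 86
ticket_id=17: ✗
ticket_id=18: ✓ → 96
app_avg = (20 + 60 + 93 + 54 + 83 + 53 + 48 + 86 + 96) / 9 = 65.8888888889

65.8888888889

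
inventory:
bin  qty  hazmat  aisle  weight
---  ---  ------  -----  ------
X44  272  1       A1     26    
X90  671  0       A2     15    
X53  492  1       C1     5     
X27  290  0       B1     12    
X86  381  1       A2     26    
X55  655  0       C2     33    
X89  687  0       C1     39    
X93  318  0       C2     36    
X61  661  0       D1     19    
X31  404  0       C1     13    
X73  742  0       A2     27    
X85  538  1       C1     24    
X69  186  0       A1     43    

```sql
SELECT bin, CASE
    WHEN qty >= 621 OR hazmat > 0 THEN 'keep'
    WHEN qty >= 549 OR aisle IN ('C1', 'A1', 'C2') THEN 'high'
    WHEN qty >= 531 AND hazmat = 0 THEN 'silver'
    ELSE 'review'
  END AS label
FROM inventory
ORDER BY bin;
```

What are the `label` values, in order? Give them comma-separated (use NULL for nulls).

review, high, keep, keep, keep, keep, high, keep, keep, keep, keep, keep, high

bin=X27: ELSE → review
bin=X31: qty >= 549 OR aisle IN ('C1', 'A1', 'C2') → high
bin=X44: qty >= 621 OR hazmat > 0 → keep
bin=X53: qty >= 621 OR hazmat > 0 → keep
bin=X55: qty >= 621 OR hazmat > 0 → keep
bin=X61: qty >= 621 OR hazmat > 0 → keep
bin=X69: qty >= 549 OR aisle IN ('C1', 'A1', 'C2') → high
bin=X73: qty >= 621 OR hazmat > 0 → keep
bin=X85: qty >= 621 OR hazmat > 0 → keep
bin=X86: qty >= 621 OR hazmat > 0 → keep
bin=X89: qty >= 621 OR hazmat > 0 → keep
bin=X90: qty >= 621 OR hazmat > 0 → keep
bin=X93: qty >= 549 OR aisle IN ('C1', 'A1', 'C2') → high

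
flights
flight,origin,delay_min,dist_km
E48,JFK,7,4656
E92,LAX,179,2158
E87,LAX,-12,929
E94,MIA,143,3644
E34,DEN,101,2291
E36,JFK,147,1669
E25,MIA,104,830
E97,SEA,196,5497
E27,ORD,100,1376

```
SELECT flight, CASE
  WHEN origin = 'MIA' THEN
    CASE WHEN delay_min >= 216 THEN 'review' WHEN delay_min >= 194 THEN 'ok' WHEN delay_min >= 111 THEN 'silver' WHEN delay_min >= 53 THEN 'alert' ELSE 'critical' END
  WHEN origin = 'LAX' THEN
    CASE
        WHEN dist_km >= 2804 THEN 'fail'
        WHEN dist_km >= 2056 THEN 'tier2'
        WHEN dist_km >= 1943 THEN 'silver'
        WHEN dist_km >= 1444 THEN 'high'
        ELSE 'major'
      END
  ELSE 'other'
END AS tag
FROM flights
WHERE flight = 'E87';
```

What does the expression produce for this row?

flight = E87: origin=LAX, delay_min=-12, dist_km=929.
origin='LAX' → inner[ELSE] → major

major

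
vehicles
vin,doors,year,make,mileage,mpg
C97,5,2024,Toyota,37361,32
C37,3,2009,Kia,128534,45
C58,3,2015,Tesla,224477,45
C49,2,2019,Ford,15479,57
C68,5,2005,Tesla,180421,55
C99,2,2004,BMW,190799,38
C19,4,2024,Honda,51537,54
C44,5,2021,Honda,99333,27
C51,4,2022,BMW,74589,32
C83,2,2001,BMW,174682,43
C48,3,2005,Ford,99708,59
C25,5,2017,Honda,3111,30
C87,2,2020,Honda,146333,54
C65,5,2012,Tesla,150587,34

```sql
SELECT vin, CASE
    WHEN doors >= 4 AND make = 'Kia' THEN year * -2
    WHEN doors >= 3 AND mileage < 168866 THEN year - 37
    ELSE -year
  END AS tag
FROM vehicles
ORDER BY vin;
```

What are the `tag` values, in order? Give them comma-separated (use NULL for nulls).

vin=C19: doors >= 3 AND mileage < 168866 → 1987
vin=C25: doors >= 3 AND mileage < 168866 → 1980
vin=C37: doors >= 3 AND mileage < 168866 → 1972
vin=C44: doors >= 3 AND mileage < 168866 → 1984
vin=C48: doors >= 3 AND mileage < 168866 → 1968
vin=C49: ELSE → -2019
vin=C51: doors >= 3 AND mileage < 168866 → 1985
vin=C58: ELSE → -2015
vin=C65: doors >= 3 AND mileage < 168866 → 1975
vin=C68: ELSE → -2005
vin=C83: ELSE → -2001
vin=C87: ELSE → -2020
vin=C97: doors >= 3 AND mileage < 168866 → 1987
vin=C99: ELSE → -2004

1987, 1980, 1972, 1984, 1968, -2019, 1985, -2015, 1975, -2005, -2001, -2020, 1987, -2004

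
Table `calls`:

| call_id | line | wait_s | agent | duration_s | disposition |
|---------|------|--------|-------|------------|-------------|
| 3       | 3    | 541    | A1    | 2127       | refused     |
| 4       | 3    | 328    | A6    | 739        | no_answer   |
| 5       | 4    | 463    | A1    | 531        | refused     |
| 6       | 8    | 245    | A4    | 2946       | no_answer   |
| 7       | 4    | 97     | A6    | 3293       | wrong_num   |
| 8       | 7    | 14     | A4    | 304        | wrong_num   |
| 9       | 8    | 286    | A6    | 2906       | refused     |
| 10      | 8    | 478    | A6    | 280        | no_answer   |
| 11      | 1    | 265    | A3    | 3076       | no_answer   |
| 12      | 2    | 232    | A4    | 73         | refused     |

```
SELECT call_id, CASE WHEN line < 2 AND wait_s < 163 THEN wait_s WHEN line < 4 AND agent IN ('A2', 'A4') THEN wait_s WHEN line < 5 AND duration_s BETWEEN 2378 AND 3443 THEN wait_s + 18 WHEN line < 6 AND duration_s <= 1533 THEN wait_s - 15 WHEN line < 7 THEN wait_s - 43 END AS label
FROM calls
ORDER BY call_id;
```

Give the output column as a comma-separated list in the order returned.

498, 313, 448, NULL, 115, NULL, NULL, NULL, 283, 232

call_id=3: line < 7 → 498
call_id=4: line < 6 AND duration_s <= 1533 → 313
call_id=5: line < 6 AND duration_s <= 1533 → 448
call_id=6: (no match → NULL) → NULL
call_id=7: line < 5 AND duration_s BETWEEN 2378 AND 3443 → 115
call_id=8: (no match → NULL) → NULL
call_id=9: (no match → NULL) → NULL
call_id=10: (no match → NULL) → NULL
call_id=11: line < 5 AND duration_s BETWEEN 2378 AND 3443 → 283
call_id=12: line < 4 AND agent IN ('A2', 'A4') → 232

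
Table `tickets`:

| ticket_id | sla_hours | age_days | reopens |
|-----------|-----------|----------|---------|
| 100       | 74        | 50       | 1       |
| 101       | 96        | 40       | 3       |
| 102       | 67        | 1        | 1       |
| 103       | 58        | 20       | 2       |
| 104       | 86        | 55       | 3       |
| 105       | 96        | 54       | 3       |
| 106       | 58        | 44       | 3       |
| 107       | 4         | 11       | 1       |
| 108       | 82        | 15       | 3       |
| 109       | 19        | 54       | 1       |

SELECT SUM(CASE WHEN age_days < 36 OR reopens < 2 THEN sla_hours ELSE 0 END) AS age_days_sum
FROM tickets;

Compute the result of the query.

ticket_id=100: ✓ → 74
ticket_id=101: ✗
ticket_id=102: ✓ → 67
ticket_id=103: ✓ → 58
ticket_id=104: ✗
ticket_id=105: ✗
ticket_id=106: ✗
ticket_id=107: ✓ → 4
ticket_id=108: ✓ → 82
ticket_id=109: ✓ → 19
age_days_sum = 74 + 67 + 58 + 4 + 82 + 19 = 304

304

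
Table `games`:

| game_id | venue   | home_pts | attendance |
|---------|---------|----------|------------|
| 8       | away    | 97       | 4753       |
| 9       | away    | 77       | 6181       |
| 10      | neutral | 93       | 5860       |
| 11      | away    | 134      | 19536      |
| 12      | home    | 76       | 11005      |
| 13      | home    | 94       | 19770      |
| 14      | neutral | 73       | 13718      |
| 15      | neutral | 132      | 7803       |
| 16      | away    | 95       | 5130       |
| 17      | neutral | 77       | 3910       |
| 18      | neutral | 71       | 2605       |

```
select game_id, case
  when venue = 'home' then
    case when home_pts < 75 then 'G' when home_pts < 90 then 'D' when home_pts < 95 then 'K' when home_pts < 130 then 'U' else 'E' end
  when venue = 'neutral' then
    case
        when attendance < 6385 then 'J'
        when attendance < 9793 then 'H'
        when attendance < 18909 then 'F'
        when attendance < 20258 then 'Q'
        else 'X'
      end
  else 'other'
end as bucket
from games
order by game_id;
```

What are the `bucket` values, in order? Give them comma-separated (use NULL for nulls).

other, other, J, other, D, K, F, H, other, J, J

game_id=8: venue='away' → outer ELSE → other
game_id=9: venue='away' → outer ELSE → other
game_id=10: venue='neutral' → inner[attendance < 6385] → J
game_id=11: venue='away' → outer ELSE → other
game_id=12: venue='home' → inner[home_pts < 90] → D
game_id=13: venue='home' → inner[home_pts < 95] → K
game_id=14: venue='neutral' → inner[attendance < 18909] → F
game_id=15: venue='neutral' → inner[attendance < 9793] → H
game_id=16: venue='away' → outer ELSE → other
game_id=17: venue='neutral' → inner[attendance < 6385] → J
game_id=18: venue='neutral' → inner[attendance < 6385] → J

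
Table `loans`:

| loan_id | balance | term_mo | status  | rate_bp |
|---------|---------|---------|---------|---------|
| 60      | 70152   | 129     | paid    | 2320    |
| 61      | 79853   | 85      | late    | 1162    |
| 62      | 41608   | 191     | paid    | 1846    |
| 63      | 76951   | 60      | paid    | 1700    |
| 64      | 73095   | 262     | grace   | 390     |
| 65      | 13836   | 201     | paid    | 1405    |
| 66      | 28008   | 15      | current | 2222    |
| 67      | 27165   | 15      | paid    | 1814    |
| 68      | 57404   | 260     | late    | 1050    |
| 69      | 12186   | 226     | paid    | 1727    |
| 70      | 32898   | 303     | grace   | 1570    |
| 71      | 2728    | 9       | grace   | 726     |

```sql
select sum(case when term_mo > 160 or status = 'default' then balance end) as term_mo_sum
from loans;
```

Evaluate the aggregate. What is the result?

231027

loan_id=60: ✗
loan_id=61: ✗
loan_id=62: ✓ → 41608
loan_id=63: ✗
loan_id=64: ✓ → 73095
loan_id=65: ✓ → 13836
loan_id=66: ✗
loan_id=67: ✗
loan_id=68: ✓ → 57404
loan_id=69: ✓ → 12186
loan_id=70: ✓ → 32898
loan_id=71: ✗
term_mo_sum = 41608 + 73095 + 13836 + 57404 + 12186 + 32898 = 231027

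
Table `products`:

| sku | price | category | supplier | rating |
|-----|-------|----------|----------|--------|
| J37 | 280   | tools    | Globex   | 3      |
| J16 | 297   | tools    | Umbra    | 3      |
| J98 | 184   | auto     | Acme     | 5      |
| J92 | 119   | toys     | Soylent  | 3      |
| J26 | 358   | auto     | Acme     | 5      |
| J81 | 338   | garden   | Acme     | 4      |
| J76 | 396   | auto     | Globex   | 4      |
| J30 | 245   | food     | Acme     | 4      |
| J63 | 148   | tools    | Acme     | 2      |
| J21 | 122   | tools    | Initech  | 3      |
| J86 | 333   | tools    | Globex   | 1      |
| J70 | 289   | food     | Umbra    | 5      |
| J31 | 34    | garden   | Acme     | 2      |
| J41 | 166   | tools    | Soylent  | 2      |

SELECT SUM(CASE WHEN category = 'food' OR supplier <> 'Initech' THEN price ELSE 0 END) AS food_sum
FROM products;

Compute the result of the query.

3187

sku=J37: ✓ → 280
sku=J16: ✓ → 297
sku=J98: ✓ → 184
sku=J92: ✓ → 119
sku=J26: ✓ → 358
sku=J81: ✓ → 338
sku=J76: ✓ → 396
sku=J30: ✓ → 245
sku=J63: ✓ → 148
sku=J21: ✗
sku=J86: ✓ → 333
sku=J70: ✓ → 289
sku=J31: ✓ → 34
sku=J41: ✓ → 166
food_sum = 280 + 297 + 184 + 119 + 358 + 338 + 396 + 245 + 148 + 333 + 289 + 34 + 166 = 3187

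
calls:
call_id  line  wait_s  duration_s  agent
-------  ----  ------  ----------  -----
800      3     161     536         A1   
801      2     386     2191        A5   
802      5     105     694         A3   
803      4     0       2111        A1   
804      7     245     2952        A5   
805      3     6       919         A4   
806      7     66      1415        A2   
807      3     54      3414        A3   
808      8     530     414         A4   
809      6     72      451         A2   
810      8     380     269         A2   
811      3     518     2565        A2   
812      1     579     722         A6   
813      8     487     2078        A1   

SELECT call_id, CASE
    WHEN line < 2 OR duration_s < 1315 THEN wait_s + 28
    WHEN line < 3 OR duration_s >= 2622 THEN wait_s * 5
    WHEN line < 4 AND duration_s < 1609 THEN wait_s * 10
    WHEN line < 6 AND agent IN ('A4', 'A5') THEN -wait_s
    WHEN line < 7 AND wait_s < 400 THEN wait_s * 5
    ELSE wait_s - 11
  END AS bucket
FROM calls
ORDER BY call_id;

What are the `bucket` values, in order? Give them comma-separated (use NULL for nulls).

189, 1930, 133, 0, 1225, 34, 55, 270, 558, 100, 408, 507, 607, 476

call_id=800: line < 2 OR duration_s < 1315 → 189
call_id=801: line < 3 OR duration_s >= 2622 → 1930
call_id=802: line < 2 OR duration_s < 1315 → 133
call_id=803: line < 7 AND wait_s < 400 → 0
call_id=804: line < 3 OR duration_s >= 2622 → 1225
call_id=805: line < 2 OR duration_s < 1315 → 34
call_id=806: ELSE → 55
call_id=807: line < 3 OR duration_s >= 2622 → 270
call_id=808: line < 2 OR duration_s < 1315 → 558
call_id=809: line < 2 OR duration_s < 1315 → 100
call_id=810: line < 2 OR duration_s < 1315 → 408
call_id=811: ELSE → 507
call_id=812: line < 2 OR duration_s < 1315 → 607
call_id=813: ELSE → 476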